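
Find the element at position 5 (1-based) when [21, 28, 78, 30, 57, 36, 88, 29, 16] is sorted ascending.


Sort ascending: [16, 21, 28, 29, 30, 36, 57, 78, 88]
The 5th element (1-indexed) is at index 4.
Value = 30
Final answer: 30


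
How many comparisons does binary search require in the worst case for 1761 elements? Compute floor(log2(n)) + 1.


Binary search halves the search space each step.
Maximum comparisons = floor(log2(1761)) + 1
log2(1761) = 10.7822
floor(log2(1761)) = 10, so 10 + 1 = 11
Final answer: 11


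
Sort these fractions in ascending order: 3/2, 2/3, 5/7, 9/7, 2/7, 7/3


Convert to decimal for comparison:
  3/2 = 1.5
  2/3 = 0.6667
  5/7 = 0.7143
  9/7 = 1.2857
  2/7 = 0.2857
  7/3 = 2.3333
Decimals in increasing order: 0.2857 < 0.6667 < 0.7143 < 1.2857 < 1.5 < 2.3333
Writing each back as its fraction gives the sorted order.
Final answer: 2/7, 2/3, 5/7, 9/7, 3/2, 7/3


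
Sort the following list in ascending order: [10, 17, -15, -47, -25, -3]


Original list: [10, 17, -15, -47, -25, -3]
Repeatedly take the smallest remaining element:
  Remaining [10, 17, -15, -47, -25, -3] -> smallest is -47
  Remaining [10, 17, -15, -25, -3] -> smallest is -25
  Remaining [10, 17, -15, -3] -> smallest is -15
  Remaining [10, 17, -3] -> smallest is -3
  Remaining [10, 17] -> smallest is 10
  Remaining [17] -> smallest is 17
Collecting the picks in order gives the sorted list.
Final answer: [-47, -25, -15, -3, 10, 17]


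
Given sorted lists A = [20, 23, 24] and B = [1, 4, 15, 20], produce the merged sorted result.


List A: [20, 23, 24]
List B: [1, 4, 15, 20]
Repeatedly compare the front elements and take the smaller:
  20 vs 1 -> take 1
  20 vs 4 -> take 4
  20 vs 15 -> take 15
  20 vs 20 -> take 20
  23 vs 20 -> take 20
  B is exhausted; append the rest of A: [23, 24]
Final answer: [1, 4, 15, 20, 20, 23, 24]


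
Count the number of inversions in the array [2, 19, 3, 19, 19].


For each element, count the later elements that are smaller than it:
  2 (index 0): smaller elements after it = [] -> 0
  19 (index 1): smaller elements after it = [3] -> 1
  3 (index 2): smaller elements after it = [] -> 0
  19 (index 3): smaller elements after it = [] -> 0
Total inversions = 0 + 1 + 0 + 0 = 1
Final answer: 1


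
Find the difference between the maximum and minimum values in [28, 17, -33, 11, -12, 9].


Maximum value: 28
Minimum value: -33
Range = 28 - (-33) = 61
Final answer: 61


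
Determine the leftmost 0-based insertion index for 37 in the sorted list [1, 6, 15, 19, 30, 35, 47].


List is sorted: [1, 6, 15, 19, 30, 35, 47]
We need the leftmost position where 37 can be inserted, i.e. the first index whose element is >= 37 (or the end of the list if none is).
Binary search with low=0, high=7 (0-based indices):
  low=0, high=7, mid=3: a[3]=19 < 37, so low = 4
  low=4, high=7, mid=5: a[5]=35 < 37, so low = 6
  low=6, high=7, mid=6: a[6]=47 >= 37, so high = 6
Now low = high = 6, so the insertion index is 6.
Final answer: 6


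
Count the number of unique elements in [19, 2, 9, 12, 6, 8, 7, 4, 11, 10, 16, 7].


List all unique values:
Distinct values: [2, 4, 6, 7, 8, 9, 10, 11, 12, 16, 19]
Count = 11
Final answer: 11


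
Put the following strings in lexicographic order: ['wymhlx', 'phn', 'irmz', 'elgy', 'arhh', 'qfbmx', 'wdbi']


Compare strings character by character (the first differing letter decides):
  'arhh' < 'elgy' since 'a' < 'e' at position 1
  'elgy' < 'irmz' since 'e' < 'i' at position 1
  'irmz' < 'phn' since 'i' < 'p' at position 1
  'phn' < 'qfbmx' since 'p' < 'q' at position 1
  'qfbmx' < 'wdbi' since 'q' < 'w' at position 1
  'wdbi' < 'wymhlx' since 'd' < 'y' at position 2
Chaining these comparisons gives the alphabetical order.
Final answer: ['arhh', 'elgy', 'irmz', 'phn', 'qfbmx', 'wdbi', 'wymhlx']


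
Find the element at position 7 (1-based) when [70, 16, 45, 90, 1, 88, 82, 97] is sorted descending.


Sort descending: [97, 90, 88, 82, 70, 45, 16, 1]
The 7th element (1-indexed) is at index 6.
Value = 16
Final answer: 16


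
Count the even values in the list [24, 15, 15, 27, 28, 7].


Check each element:
  24 is even
  15 is odd
  15 is odd
  27 is odd
  28 is even
  7 is odd
Evens: [24, 28]
Count of evens = 2
Final answer: 2


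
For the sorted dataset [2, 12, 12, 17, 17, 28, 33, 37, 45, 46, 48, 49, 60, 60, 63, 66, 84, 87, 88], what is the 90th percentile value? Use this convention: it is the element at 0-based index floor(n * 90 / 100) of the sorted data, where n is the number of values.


The dataset has n = 19 elements.
Index = floor(19 * 90 / 100) = floor(1710 / 100) = floor(17.1) = 17
Counting from index 0 in the sorted data, the element at index 17 is 87.
Final answer: 87


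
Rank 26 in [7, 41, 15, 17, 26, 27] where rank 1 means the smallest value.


Sort ascending: [7, 15, 17, 26, 27, 41]
Find 26 in the sorted list.
26 is at position 4 (1-indexed).
Final answer: 4


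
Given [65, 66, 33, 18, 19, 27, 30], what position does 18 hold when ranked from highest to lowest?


Sort descending: [66, 65, 33, 30, 27, 19, 18]
Find 18 in the sorted list.
18 is at position 7.
Final answer: 7


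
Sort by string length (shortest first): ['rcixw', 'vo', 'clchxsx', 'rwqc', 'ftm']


Compute lengths:
  'rcixw' has length 5
  'vo' has length 2
  'clchxsx' has length 7
  'rwqc' has length 4
  'ftm' has length 3
Lengths in increasing order: 2 < 3 < 4 < 5 < 7
Listing the words in that order gives the answer.
Final answer: ['vo', 'ftm', 'rwqc', 'rcixw', 'clchxsx']


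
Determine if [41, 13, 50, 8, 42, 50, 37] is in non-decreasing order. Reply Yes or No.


Check consecutive pairs:
  41 <= 13? False
  13 <= 50? True
  50 <= 8? False
  8 <= 42? True
  42 <= 50? True
  50 <= 37? False
3 consecutive pair(s) are out of order, so the list is not sorted.
Final answer: No


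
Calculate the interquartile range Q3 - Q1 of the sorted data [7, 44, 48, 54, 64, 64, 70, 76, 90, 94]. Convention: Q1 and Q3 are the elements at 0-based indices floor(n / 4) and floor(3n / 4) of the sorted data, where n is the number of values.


The data has n = 10 elements.
Q1 index = floor(10 / 4) = floor(2.5) = 2; Q3 index = floor(3 * 10 / 4) = floor(7.5) = 7
Q1 = element at index 2 = 48
Q3 = element at index 7 = 76
IQR = 76 - 48 = 28
Final answer: 28


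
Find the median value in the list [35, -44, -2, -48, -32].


First, sort the list: [-48, -44, -32, -2, 35]
The list has 5 elements (odd count).
The middle index is 2 (0-based), and the element there is -32.
Final answer: -32


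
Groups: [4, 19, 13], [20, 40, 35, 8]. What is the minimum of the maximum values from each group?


Find max of each group:
  Group 1: [4, 19, 13] -> max = 19
  Group 2: [20, 40, 35, 8] -> max = 40
Maxes: [19, 40]
Minimum of maxes = 19
Final answer: 19


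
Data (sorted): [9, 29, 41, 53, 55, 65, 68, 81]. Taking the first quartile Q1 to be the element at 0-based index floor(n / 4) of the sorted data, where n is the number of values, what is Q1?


The list has n = 8 elements.
Q1 index = floor(8 / 4) = floor(2) = 2
Counting from index 0 in the sorted data, the element at index 2 is 41.
Final answer: 41


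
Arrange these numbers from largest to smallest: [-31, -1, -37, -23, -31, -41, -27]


Original list: [-31, -1, -37, -23, -31, -41, -27]
Repeatedly take the largest remaining element:
  Remaining [-31, -1, -37, -23, -31, -41, -27] -> largest is -1
  Remaining [-31, -37, -23, -31, -41, -27] -> largest is -23
  Remaining [-31, -37, -31, -41, -27] -> largest is -27
  Remaining [-31, -37, -31, -41] -> largest is -31
  Remaining [-37, -31, -41] -> largest is -31
  Remaining [-37, -41] -> largest is -37
  Remaining [-41] -> largest is -41
Collecting the picks in order gives the descending list.
Final answer: [-1, -23, -27, -31, -31, -37, -41]


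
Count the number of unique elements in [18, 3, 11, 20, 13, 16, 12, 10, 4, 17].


List all unique values:
Distinct values: [3, 4, 10, 11, 12, 13, 16, 17, 18, 20]
Count = 10
Final answer: 10


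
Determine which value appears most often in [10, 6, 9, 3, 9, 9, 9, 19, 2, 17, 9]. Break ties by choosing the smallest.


Count the frequency of each value:
  2 appears 1 time(s)
  3 appears 1 time(s)
  6 appears 1 time(s)
  9 appears 5 time(s)
  10 appears 1 time(s)
  17 appears 1 time(s)
  19 appears 1 time(s)
Maximum frequency is 5.
Only 9 reaches that frequency, so it is the mode.
Final answer: 9


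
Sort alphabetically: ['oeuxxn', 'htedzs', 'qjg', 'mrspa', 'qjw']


Compare strings character by character (the first differing letter decides):
  'htedzs' < 'mrspa' since 'h' < 'm' at position 1
  'mrspa' < 'oeuxxn' since 'm' < 'o' at position 1
  'oeuxxn' < 'qjg' since 'o' < 'q' at position 1
  'qjg' < 'qjw' since 'g' < 'w' at position 3
Chaining these comparisons gives the alphabetical order.
Final answer: ['htedzs', 'mrspa', 'oeuxxn', 'qjg', 'qjw']


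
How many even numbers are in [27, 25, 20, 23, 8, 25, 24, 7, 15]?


Check each element:
  27 is odd
  25 is odd
  20 is even
  23 is odd
  8 is even
  25 is odd
  24 is even
  7 is odd
  15 is odd
Evens: [20, 8, 24]
Count of evens = 3
Final answer: 3


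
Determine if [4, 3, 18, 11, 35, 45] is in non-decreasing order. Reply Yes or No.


Check consecutive pairs:
  4 <= 3? False
  3 <= 18? True
  18 <= 11? False
  11 <= 35? True
  35 <= 45? True
2 consecutive pair(s) are out of order, so the list is not sorted.
Final answer: No


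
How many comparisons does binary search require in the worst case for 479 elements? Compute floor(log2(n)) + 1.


Binary search halves the search space each step.
Maximum comparisons = floor(log2(479)) + 1
log2(479) = 8.9039
floor(log2(479)) = 8, so 8 + 1 = 9
Final answer: 9


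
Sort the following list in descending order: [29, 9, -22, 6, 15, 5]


Original list: [29, 9, -22, 6, 15, 5]
Repeatedly take the largest remaining element:
  Remaining [29, 9, -22, 6, 15, 5] -> largest is 29
  Remaining [9, -22, 6, 15, 5] -> largest is 15
  Remaining [9, -22, 6, 5] -> largest is 9
  Remaining [-22, 6, 5] -> largest is 6
  Remaining [-22, 5] -> largest is 5
  Remaining [-22] -> largest is -22
Collecting the picks in order gives the descending list.
Final answer: [29, 15, 9, 6, 5, -22]


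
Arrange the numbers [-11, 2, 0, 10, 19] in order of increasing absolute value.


Compute absolute values:
  |-11| = 11
  |2| = 2
  |0| = 0
  |10| = 10
  |19| = 19
Absolute values in increasing order: 0 < 2 < 10 < 11 < 19
Listing the original numbers in that order gives the answer.
Final answer: [0, 2, 10, -11, 19]


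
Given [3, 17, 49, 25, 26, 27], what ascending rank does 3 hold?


Sort ascending: [3, 17, 25, 26, 27, 49]
Find 3 in the sorted list.
3 is at position 1 (1-indexed).
Final answer: 1


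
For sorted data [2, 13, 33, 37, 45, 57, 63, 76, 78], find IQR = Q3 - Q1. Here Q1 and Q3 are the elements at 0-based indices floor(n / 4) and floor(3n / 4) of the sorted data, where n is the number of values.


The data has n = 9 elements.
Q1 index = floor(9 / 4) = floor(2.25) = 2; Q3 index = floor(3 * 9 / 4) = floor(6.75) = 6
Q1 = element at index 2 = 33
Q3 = element at index 6 = 63
IQR = 63 - 33 = 30
Final answer: 30


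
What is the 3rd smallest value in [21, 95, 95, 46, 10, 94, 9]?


Sort ascending: [9, 10, 21, 46, 94, 95, 95]
The 3rd element (1-indexed) is at index 2.
Value = 21
Final answer: 21


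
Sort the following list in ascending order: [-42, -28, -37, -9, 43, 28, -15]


Original list: [-42, -28, -37, -9, 43, 28, -15]
Repeatedly take the smallest remaining element:
  Remaining [-42, -28, -37, -9, 43, 28, -15] -> smallest is -42
  Remaining [-28, -37, -9, 43, 28, -15] -> smallest is -37
  Remaining [-28, -9, 43, 28, -15] -> smallest is -28
  Remaining [-9, 43, 28, -15] -> smallest is -15
  Remaining [-9, 43, 28] -> smallest is -9
  Remaining [43, 28] -> smallest is 28
  Remaining [43] -> smallest is 43
Collecting the picks in order gives the sorted list.
Final answer: [-42, -37, -28, -15, -9, 28, 43]


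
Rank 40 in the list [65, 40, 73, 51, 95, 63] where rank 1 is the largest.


Sort descending: [95, 73, 65, 63, 51, 40]
Find 40 in the sorted list.
40 is at position 6.
Final answer: 6


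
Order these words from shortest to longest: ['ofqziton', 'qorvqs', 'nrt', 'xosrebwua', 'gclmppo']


Compute lengths:
  'ofqziton' has length 8
  'qorvqs' has length 6
  'nrt' has length 3
  'xosrebwua' has length 9
  'gclmppo' has length 7
Lengths in increasing order: 3 < 6 < 7 < 8 < 9
Listing the words in that order gives the answer.
Final answer: ['nrt', 'qorvqs', 'gclmppo', 'ofqziton', 'xosrebwua']


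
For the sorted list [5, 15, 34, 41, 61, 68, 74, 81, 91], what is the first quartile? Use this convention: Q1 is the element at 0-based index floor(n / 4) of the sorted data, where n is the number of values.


The list has n = 9 elements.
Q1 index = floor(9 / 4) = floor(2.25) = 2
Counting from index 0 in the sorted data, the element at index 2 is 34.
Final answer: 34


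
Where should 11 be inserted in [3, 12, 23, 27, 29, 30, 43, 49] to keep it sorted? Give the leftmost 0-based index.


List is sorted: [3, 12, 23, 27, 29, 30, 43, 49]
We need the leftmost position where 11 can be inserted, i.e. the first index whose element is >= 11 (or the end of the list if none is).
Binary search with low=0, high=8 (0-based indices):
  low=0, high=8, mid=4: a[4]=29 >= 11, so high = 4
  low=0, high=4, mid=2: a[2]=23 >= 11, so high = 2
  low=0, high=2, mid=1: a[1]=12 >= 11, so high = 1
  low=0, high=1, mid=0: a[0]=3 < 11, so low = 1
Now low = high = 1, so the insertion index is 1.
Final answer: 1


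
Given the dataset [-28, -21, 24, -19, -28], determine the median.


First, sort the list: [-28, -28, -21, -19, 24]
The list has 5 elements (odd count).
The middle index is 2 (0-based), and the element there is -21.
Final answer: -21


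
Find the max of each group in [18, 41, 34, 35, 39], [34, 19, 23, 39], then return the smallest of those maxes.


Find max of each group:
  Group 1: [18, 41, 34, 35, 39] -> max = 41
  Group 2: [34, 19, 23, 39] -> max = 39
Maxes: [41, 39]
Minimum of maxes = 39
Final answer: 39


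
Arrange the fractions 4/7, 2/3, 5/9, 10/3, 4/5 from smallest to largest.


Convert to decimal for comparison:
  4/7 = 0.5714
  2/3 = 0.6667
  5/9 = 0.5556
  10/3 = 3.3333
  4/5 = 0.8
Decimals in increasing order: 0.5556 < 0.5714 < 0.6667 < 0.8 < 3.3333
Writing each back as its fraction gives the sorted order.
Final answer: 5/9, 4/7, 2/3, 4/5, 10/3


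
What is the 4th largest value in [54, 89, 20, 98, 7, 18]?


Sort descending: [98, 89, 54, 20, 18, 7]
The 4th element (1-indexed) is at index 3.
Value = 20
Final answer: 20


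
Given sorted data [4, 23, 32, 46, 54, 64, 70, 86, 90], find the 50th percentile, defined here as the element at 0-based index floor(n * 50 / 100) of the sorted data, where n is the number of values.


The dataset has n = 9 elements.
Index = floor(9 * 50 / 100) = floor(450 / 100) = floor(4.5) = 4
Counting from index 0 in the sorted data, the element at index 4 is 54.
Final answer: 54


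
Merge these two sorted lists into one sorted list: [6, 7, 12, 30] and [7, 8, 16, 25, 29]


List A: [6, 7, 12, 30]
List B: [7, 8, 16, 25, 29]
Repeatedly compare the front elements and take the smaller:
  6 vs 7 -> take 6
  7 vs 7 -> take 7
  12 vs 7 -> take 7
  12 vs 8 -> take 8
  12 vs 16 -> take 12
  30 vs 16 -> take 16
  30 vs 25 -> take 25
  30 vs 29 -> take 29
  B is exhausted; append the rest of A: [30]
Final answer: [6, 7, 7, 8, 12, 16, 25, 29, 30]


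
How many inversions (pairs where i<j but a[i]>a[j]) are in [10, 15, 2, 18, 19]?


For each element, count the later elements that are smaller than it:
  10 (index 0): smaller elements after it = [2] -> 1
  15 (index 1): smaller elements after it = [2] -> 1
  2 (index 2): smaller elements after it = [] -> 0
  18 (index 3): smaller elements after it = [] -> 0
Total inversions = 1 + 1 + 0 + 0 = 2
Final answer: 2


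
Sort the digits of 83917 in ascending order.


The number 83917 has digits: 8, 3, 9, 1, 7
Sorted: 1, 3, 7, 8, 9
Joining the sorted digits gives the result.
Final answer: 13789


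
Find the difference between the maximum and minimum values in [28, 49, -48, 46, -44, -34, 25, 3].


Maximum value: 49
Minimum value: -48
Range = 49 - (-48) = 97
Final answer: 97


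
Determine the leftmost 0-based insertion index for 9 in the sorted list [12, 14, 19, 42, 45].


List is sorted: [12, 14, 19, 42, 45]
We need the leftmost position where 9 can be inserted, i.e. the first index whose element is >= 9 (or the end of the list if none is).
Binary search with low=0, high=5 (0-based indices):
  low=0, high=5, mid=2: a[2]=19 >= 9, so high = 2
  low=0, high=2, mid=1: a[1]=14 >= 9, so high = 1
  low=0, high=1, mid=0: a[0]=12 >= 9, so high = 0
Now low = high = 0, so the insertion index is 0.
Final answer: 0


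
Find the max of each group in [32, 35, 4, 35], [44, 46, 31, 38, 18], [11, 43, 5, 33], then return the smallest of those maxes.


Find max of each group:
  Group 1: [32, 35, 4, 35] -> max = 35
  Group 2: [44, 46, 31, 38, 18] -> max = 46
  Group 3: [11, 43, 5, 33] -> max = 43
Maxes: [35, 46, 43]
Minimum of maxes = 35
Final answer: 35


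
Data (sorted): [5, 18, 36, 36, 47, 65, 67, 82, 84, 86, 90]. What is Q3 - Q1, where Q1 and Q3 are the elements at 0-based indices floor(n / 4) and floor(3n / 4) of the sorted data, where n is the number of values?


The data has n = 11 elements.
Q1 index = floor(11 / 4) = floor(2.75) = 2; Q3 index = floor(3 * 11 / 4) = floor(8.25) = 8
Q1 = element at index 2 = 36
Q3 = element at index 8 = 84
IQR = 84 - 36 = 48
Final answer: 48


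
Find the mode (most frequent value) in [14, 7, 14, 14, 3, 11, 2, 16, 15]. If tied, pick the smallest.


Count the frequency of each value:
  2 appears 1 time(s)
  3 appears 1 time(s)
  7 appears 1 time(s)
  11 appears 1 time(s)
  14 appears 3 time(s)
  15 appears 1 time(s)
  16 appears 1 time(s)
Maximum frequency is 3.
Only 14 reaches that frequency, so it is the mode.
Final answer: 14


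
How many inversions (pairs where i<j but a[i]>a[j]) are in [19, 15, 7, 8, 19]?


For each element, count the later elements that are smaller than it:
  19 (index 0): smaller elements after it = [15, 7, 8] -> 3
  15 (index 1): smaller elements after it = [7, 8] -> 2
  7 (index 2): smaller elements after it = [] -> 0
  8 (index 3): smaller elements after it = [] -> 0
Total inversions = 3 + 2 + 0 + 0 = 5
Final answer: 5


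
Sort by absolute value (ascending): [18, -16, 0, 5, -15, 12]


Compute absolute values:
  |18| = 18
  |-16| = 16
  |0| = 0
  |5| = 5
  |-15| = 15
  |12| = 12
Absolute values in increasing order: 0 < 5 < 12 < 15 < 16 < 18
Listing the original numbers in that order gives the answer.
Final answer: [0, 5, 12, -15, -16, 18]


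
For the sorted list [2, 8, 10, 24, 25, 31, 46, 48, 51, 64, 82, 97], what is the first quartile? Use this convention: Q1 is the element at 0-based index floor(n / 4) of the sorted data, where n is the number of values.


The list has n = 12 elements.
Q1 index = floor(12 / 4) = floor(3) = 3
Counting from index 0 in the sorted data, the element at index 3 is 24.
Final answer: 24


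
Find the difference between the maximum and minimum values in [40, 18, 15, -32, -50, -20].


Maximum value: 40
Minimum value: -50
Range = 40 - (-50) = 90
Final answer: 90


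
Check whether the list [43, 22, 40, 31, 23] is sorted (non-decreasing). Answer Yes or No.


Check consecutive pairs:
  43 <= 22? False
  22 <= 40? True
  40 <= 31? False
  31 <= 23? False
3 consecutive pair(s) are out of order, so the list is not sorted.
Final answer: No


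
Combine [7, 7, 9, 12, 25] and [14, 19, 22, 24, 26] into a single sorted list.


List A: [7, 7, 9, 12, 25]
List B: [14, 19, 22, 24, 26]
Repeatedly compare the front elements and take the smaller:
  7 vs 14 -> take 7
  7 vs 14 -> take 7
  9 vs 14 -> take 9
  12 vs 14 -> take 12
  25 vs 14 -> take 14
  25 vs 19 -> take 19
  25 vs 22 -> take 22
  25 vs 24 -> take 24
  25 vs 26 -> take 25
  A is exhausted; append the rest of B: [26]
Final answer: [7, 7, 9, 12, 14, 19, 22, 24, 25, 26]


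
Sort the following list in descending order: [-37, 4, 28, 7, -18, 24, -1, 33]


Original list: [-37, 4, 28, 7, -18, 24, -1, 33]
Repeatedly take the largest remaining element:
  Remaining [-37, 4, 28, 7, -18, 24, -1, 33] -> largest is 33
  Remaining [-37, 4, 28, 7, -18, 24, -1] -> largest is 28
  Remaining [-37, 4, 7, -18, 24, -1] -> largest is 24
  Remaining [-37, 4, 7, -18, -1] -> largest is 7
  Remaining [-37, 4, -18, -1] -> largest is 4
  Remaining [-37, -18, -1] -> largest is -1
  Remaining [-37, -18] -> largest is -18
  Remaining [-37] -> largest is -37
Collecting the picks in order gives the descending list.
Final answer: [33, 28, 24, 7, 4, -1, -18, -37]


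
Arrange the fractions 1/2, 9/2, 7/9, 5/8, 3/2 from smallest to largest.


Convert to decimal for comparison:
  1/2 = 0.5
  9/2 = 4.5
  7/9 = 0.7778
  5/8 = 0.625
  3/2 = 1.5
Decimals in increasing order: 0.5 < 0.625 < 0.7778 < 1.5 < 4.5
Writing each back as its fraction gives the sorted order.
Final answer: 1/2, 5/8, 7/9, 3/2, 9/2


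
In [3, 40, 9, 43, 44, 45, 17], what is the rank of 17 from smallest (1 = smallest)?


Sort ascending: [3, 9, 17, 40, 43, 44, 45]
Find 17 in the sorted list.
17 is at position 3 (1-indexed).
Final answer: 3


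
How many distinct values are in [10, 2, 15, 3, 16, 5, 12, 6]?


List all unique values:
Distinct values: [2, 3, 5, 6, 10, 12, 15, 16]
Count = 8
Final answer: 8


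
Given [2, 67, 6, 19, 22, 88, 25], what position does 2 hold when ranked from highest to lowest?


Sort descending: [88, 67, 25, 22, 19, 6, 2]
Find 2 in the sorted list.
2 is at position 7.
Final answer: 7


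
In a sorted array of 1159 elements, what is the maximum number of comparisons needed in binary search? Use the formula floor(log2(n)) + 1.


Binary search halves the search space each step.
Maximum comparisons = floor(log2(1159)) + 1
log2(1159) = 10.1787
floor(log2(1159)) = 10, so 10 + 1 = 11
Final answer: 11


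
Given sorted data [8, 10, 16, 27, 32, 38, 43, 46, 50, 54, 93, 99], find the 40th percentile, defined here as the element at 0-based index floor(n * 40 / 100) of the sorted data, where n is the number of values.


The dataset has n = 12 elements.
Index = floor(12 * 40 / 100) = floor(480 / 100) = floor(4.8) = 4
Counting from index 0 in the sorted data, the element at index 4 is 32.
Final answer: 32


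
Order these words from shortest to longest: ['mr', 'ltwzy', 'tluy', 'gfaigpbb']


Compute lengths:
  'mr' has length 2
  'ltwzy' has length 5
  'tluy' has length 4
  'gfaigpbb' has length 8
Lengths in increasing order: 2 < 4 < 5 < 8
Listing the words in that order gives the answer.
Final answer: ['mr', 'tluy', 'ltwzy', 'gfaigpbb']


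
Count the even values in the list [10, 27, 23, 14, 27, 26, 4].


Check each element:
  10 is even
  27 is odd
  23 is odd
  14 is even
  27 is odd
  26 is even
  4 is even
Evens: [10, 14, 26, 4]
Count of evens = 4
Final answer: 4


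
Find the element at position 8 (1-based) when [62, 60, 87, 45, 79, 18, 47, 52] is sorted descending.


Sort descending: [87, 79, 62, 60, 52, 47, 45, 18]
The 8th element (1-indexed) is at index 7.
Value = 18
Final answer: 18


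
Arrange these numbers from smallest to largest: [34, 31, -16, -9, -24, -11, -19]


Original list: [34, 31, -16, -9, -24, -11, -19]
Repeatedly take the smallest remaining element:
  Remaining [34, 31, -16, -9, -24, -11, -19] -> smallest is -24
  Remaining [34, 31, -16, -9, -11, -19] -> smallest is -19
  Remaining [34, 31, -16, -9, -11] -> smallest is -16
  Remaining [34, 31, -9, -11] -> smallest is -11
  Remaining [34, 31, -9] -> smallest is -9
  Remaining [34, 31] -> smallest is 31
  Remaining [34] -> smallest is 34
Collecting the picks in order gives the sorted list.
Final answer: [-24, -19, -16, -11, -9, 31, 34]


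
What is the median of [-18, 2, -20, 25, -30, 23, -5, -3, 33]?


First, sort the list: [-30, -20, -18, -5, -3, 2, 23, 25, 33]
The list has 9 elements (odd count).
The middle index is 4 (0-based), and the element there is -3.
Final answer: -3


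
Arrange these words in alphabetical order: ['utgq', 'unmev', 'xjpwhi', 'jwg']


Compare strings character by character (the first differing letter decides):
  'jwg' < 'unmev' since 'j' < 'u' at position 1
  'unmev' < 'utgq' since 'n' < 't' at position 2
  'utgq' < 'xjpwhi' since 'u' < 'x' at position 1
Chaining these comparisons gives the alphabetical order.
Final answer: ['jwg', 'unmev', 'utgq', 'xjpwhi']


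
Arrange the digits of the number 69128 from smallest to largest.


The number 69128 has digits: 6, 9, 1, 2, 8
Sorted: 1, 2, 6, 8, 9
Joining the sorted digits gives the result.
Final answer: 12689


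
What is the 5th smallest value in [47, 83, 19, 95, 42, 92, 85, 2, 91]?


Sort ascending: [2, 19, 42, 47, 83, 85, 91, 92, 95]
The 5th element (1-indexed) is at index 4.
Value = 83
Final answer: 83


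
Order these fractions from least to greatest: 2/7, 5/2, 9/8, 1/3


Convert to decimal for comparison:
  2/7 = 0.2857
  5/2 = 2.5
  9/8 = 1.125
  1/3 = 0.3333
Decimals in increasing order: 0.2857 < 0.3333 < 1.125 < 2.5
Writing each back as its fraction gives the sorted order.
Final answer: 2/7, 1/3, 9/8, 5/2


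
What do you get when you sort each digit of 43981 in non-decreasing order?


The number 43981 has digits: 4, 3, 9, 8, 1
Sorted: 1, 3, 4, 8, 9
Joining the sorted digits gives the result.
Final answer: 13489


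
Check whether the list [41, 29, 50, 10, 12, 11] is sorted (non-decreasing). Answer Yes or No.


Check consecutive pairs:
  41 <= 29? False
  29 <= 50? True
  50 <= 10? False
  10 <= 12? True
  12 <= 11? False
3 consecutive pair(s) are out of order, so the list is not sorted.
Final answer: No


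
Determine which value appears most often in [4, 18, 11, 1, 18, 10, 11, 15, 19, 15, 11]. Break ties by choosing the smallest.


Count the frequency of each value:
  1 appears 1 time(s)
  4 appears 1 time(s)
  10 appears 1 time(s)
  11 appears 3 time(s)
  15 appears 2 time(s)
  18 appears 2 time(s)
  19 appears 1 time(s)
Maximum frequency is 3.
Only 11 reaches that frequency, so it is the mode.
Final answer: 11


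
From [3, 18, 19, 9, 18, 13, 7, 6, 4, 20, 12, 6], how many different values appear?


List all unique values:
Distinct values: [3, 4, 6, 7, 9, 12, 13, 18, 19, 20]
Count = 10
Final answer: 10


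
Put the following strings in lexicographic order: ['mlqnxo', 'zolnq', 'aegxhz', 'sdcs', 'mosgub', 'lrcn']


Compare strings character by character (the first differing letter decides):
  'aegxhz' < 'lrcn' since 'a' < 'l' at position 1
  'lrcn' < 'mlqnxo' since 'l' < 'm' at position 1
  'mlqnxo' < 'mosgub' since 'l' < 'o' at position 2
  'mosgub' < 'sdcs' since 'm' < 's' at position 1
  'sdcs' < 'zolnq' since 's' < 'z' at position 1
Chaining these comparisons gives the alphabetical order.
Final answer: ['aegxhz', 'lrcn', 'mlqnxo', 'mosgub', 'sdcs', 'zolnq']


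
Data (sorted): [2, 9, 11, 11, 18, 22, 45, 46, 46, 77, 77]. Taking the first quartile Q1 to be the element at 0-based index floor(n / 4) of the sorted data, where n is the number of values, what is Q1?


The list has n = 11 elements.
Q1 index = floor(11 / 4) = floor(2.75) = 2
Counting from index 0 in the sorted data, the element at index 2 is 11.
Final answer: 11


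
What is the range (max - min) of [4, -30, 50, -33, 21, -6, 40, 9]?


Maximum value: 50
Minimum value: -33
Range = 50 - (-33) = 83
Final answer: 83


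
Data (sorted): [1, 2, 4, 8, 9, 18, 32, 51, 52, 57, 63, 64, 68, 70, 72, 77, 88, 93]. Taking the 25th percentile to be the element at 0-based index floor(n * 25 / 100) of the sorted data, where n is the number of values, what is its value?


The dataset has n = 18 elements.
Index = floor(18 * 25 / 100) = floor(450 / 100) = floor(4.5) = 4
Counting from index 0 in the sorted data, the element at index 4 is 9.
Final answer: 9


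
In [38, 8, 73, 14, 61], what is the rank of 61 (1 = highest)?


Sort descending: [73, 61, 38, 14, 8]
Find 61 in the sorted list.
61 is at position 2.
Final answer: 2


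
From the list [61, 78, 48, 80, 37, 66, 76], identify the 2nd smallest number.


Sort ascending: [37, 48, 61, 66, 76, 78, 80]
The 2nd element (1-indexed) is at index 1.
Value = 48
Final answer: 48


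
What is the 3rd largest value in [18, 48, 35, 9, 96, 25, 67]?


Sort descending: [96, 67, 48, 35, 25, 18, 9]
The 3rd element (1-indexed) is at index 2.
Value = 48
Final answer: 48


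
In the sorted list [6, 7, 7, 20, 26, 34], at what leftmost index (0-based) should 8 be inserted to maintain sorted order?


List is sorted: [6, 7, 7, 20, 26, 34]
We need the leftmost position where 8 can be inserted, i.e. the first index whose element is >= 8 (or the end of the list if none is).
Binary search with low=0, high=6 (0-based indices):
  low=0, high=6, mid=3: a[3]=20 >= 8, so high = 3
  low=0, high=3, mid=1: a[1]=7 < 8, so low = 2
  low=2, high=3, mid=2: a[2]=7 < 8, so low = 3
Now low = high = 3, so the insertion index is 3.
Final answer: 3


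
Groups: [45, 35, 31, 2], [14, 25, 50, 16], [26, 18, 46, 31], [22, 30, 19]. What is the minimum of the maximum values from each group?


Find max of each group:
  Group 1: [45, 35, 31, 2] -> max = 45
  Group 2: [14, 25, 50, 16] -> max = 50
  Group 3: [26, 18, 46, 31] -> max = 46
  Group 4: [22, 30, 19] -> max = 30
Maxes: [45, 50, 46, 30]
Minimum of maxes = 30
Final answer: 30


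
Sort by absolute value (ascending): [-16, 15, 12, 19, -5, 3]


Compute absolute values:
  |-16| = 16
  |15| = 15
  |12| = 12
  |19| = 19
  |-5| = 5
  |3| = 3
Absolute values in increasing order: 3 < 5 < 12 < 15 < 16 < 19
Listing the original numbers in that order gives the answer.
Final answer: [3, -5, 12, 15, -16, 19]


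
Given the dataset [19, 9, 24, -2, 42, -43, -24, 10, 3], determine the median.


First, sort the list: [-43, -24, -2, 3, 9, 10, 19, 24, 42]
The list has 9 elements (odd count).
The middle index is 4 (0-based), and the element there is 9.
Final answer: 9


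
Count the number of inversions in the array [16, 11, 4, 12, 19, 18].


For each element, count the later elements that are smaller than it:
  16 (index 0): smaller elements after it = [11, 4, 12] -> 3
  11 (index 1): smaller elements after it = [4] -> 1
  4 (index 2): smaller elements after it = [] -> 0
  12 (index 3): smaller elements after it = [] -> 0
  19 (index 4): smaller elements after it = [18] -> 1
Total inversions = 3 + 1 + 0 + 0 + 1 = 5
Final answer: 5


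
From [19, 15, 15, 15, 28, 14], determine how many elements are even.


Check each element:
  19 is odd
  15 is odd
  15 is odd
  15 is odd
  28 is even
  14 is even
Evens: [28, 14]
Count of evens = 2
Final answer: 2


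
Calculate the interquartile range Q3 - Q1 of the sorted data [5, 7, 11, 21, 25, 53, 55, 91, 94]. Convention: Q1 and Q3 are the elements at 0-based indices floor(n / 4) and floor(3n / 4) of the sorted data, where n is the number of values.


The data has n = 9 elements.
Q1 index = floor(9 / 4) = floor(2.25) = 2; Q3 index = floor(3 * 9 / 4) = floor(6.75) = 6
Q1 = element at index 2 = 11
Q3 = element at index 6 = 55
IQR = 55 - 11 = 44
Final answer: 44


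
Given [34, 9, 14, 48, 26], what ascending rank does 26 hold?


Sort ascending: [9, 14, 26, 34, 48]
Find 26 in the sorted list.
26 is at position 3 (1-indexed).
Final answer: 3


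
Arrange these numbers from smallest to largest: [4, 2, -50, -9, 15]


Original list: [4, 2, -50, -9, 15]
Repeatedly take the smallest remaining element:
  Remaining [4, 2, -50, -9, 15] -> smallest is -50
  Remaining [4, 2, -9, 15] -> smallest is -9
  Remaining [4, 2, 15] -> smallest is 2
  Remaining [4, 15] -> smallest is 4
  Remaining [15] -> smallest is 15
Collecting the picks in order gives the sorted list.
Final answer: [-50, -9, 2, 4, 15]


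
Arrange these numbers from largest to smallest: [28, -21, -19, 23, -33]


Original list: [28, -21, -19, 23, -33]
Repeatedly take the largest remaining element:
  Remaining [28, -21, -19, 23, -33] -> largest is 28
  Remaining [-21, -19, 23, -33] -> largest is 23
  Remaining [-21, -19, -33] -> largest is -19
  Remaining [-21, -33] -> largest is -21
  Remaining [-33] -> largest is -33
Collecting the picks in order gives the descending list.
Final answer: [28, 23, -19, -21, -33]


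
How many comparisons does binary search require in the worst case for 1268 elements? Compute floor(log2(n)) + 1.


Binary search halves the search space each step.
Maximum comparisons = floor(log2(1268)) + 1
log2(1268) = 10.3083
floor(log2(1268)) = 10, so 10 + 1 = 11
Final answer: 11


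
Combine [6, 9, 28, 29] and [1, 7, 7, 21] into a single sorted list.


List A: [6, 9, 28, 29]
List B: [1, 7, 7, 21]
Repeatedly compare the front elements and take the smaller:
  6 vs 1 -> take 1
  6 vs 7 -> take 6
  9 vs 7 -> take 7
  9 vs 7 -> take 7
  9 vs 21 -> take 9
  28 vs 21 -> take 21
  B is exhausted; append the rest of A: [28, 29]
Final answer: [1, 6, 7, 7, 9, 21, 28, 29]


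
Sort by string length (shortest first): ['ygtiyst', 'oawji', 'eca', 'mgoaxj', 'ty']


Compute lengths:
  'ygtiyst' has length 7
  'oawji' has length 5
  'eca' has length 3
  'mgoaxj' has length 6
  'ty' has length 2
Lengths in increasing order: 2 < 3 < 5 < 6 < 7
Listing the words in that order gives the answer.
Final answer: ['ty', 'eca', 'oawji', 'mgoaxj', 'ygtiyst']


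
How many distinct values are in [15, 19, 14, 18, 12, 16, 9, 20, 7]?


List all unique values:
Distinct values: [7, 9, 12, 14, 15, 16, 18, 19, 20]
Count = 9
Final answer: 9


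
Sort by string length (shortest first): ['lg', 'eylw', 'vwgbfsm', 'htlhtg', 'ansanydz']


Compute lengths:
  'lg' has length 2
  'eylw' has length 4
  'vwgbfsm' has length 7
  'htlhtg' has length 6
  'ansanydz' has length 8
Lengths in increasing order: 2 < 4 < 6 < 7 < 8
Listing the words in that order gives the answer.
Final answer: ['lg', 'eylw', 'htlhtg', 'vwgbfsm', 'ansanydz']


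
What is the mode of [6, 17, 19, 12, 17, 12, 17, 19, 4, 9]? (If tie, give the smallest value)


Count the frequency of each value:
  4 appears 1 time(s)
  6 appears 1 time(s)
  9 appears 1 time(s)
  12 appears 2 time(s)
  17 appears 3 time(s)
  19 appears 2 time(s)
Maximum frequency is 3.
Only 17 reaches that frequency, so it is the mode.
Final answer: 17


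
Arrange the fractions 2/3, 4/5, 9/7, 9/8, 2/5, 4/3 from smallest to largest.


Convert to decimal for comparison:
  2/3 = 0.6667
  4/5 = 0.8
  9/7 = 1.2857
  9/8 = 1.125
  2/5 = 0.4
  4/3 = 1.3333
Decimals in increasing order: 0.4 < 0.6667 < 0.8 < 1.125 < 1.2857 < 1.3333
Writing each back as its fraction gives the sorted order.
Final answer: 2/5, 2/3, 4/5, 9/8, 9/7, 4/3


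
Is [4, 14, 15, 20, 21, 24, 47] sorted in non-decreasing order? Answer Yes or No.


Check consecutive pairs:
  4 <= 14? True
  14 <= 15? True
  15 <= 20? True
  20 <= 21? True
  21 <= 24? True
  24 <= 47? True
Every consecutive pair is in order, so the list is non-decreasing.
Final answer: Yes


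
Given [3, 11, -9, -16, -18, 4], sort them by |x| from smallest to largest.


Compute absolute values:
  |3| = 3
  |11| = 11
  |-9| = 9
  |-16| = 16
  |-18| = 18
  |4| = 4
Absolute values in increasing order: 3 < 4 < 9 < 11 < 16 < 18
Listing the original numbers in that order gives the answer.
Final answer: [3, 4, -9, 11, -16, -18]


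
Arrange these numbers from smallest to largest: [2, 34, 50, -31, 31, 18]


Original list: [2, 34, 50, -31, 31, 18]
Repeatedly take the smallest remaining element:
  Remaining [2, 34, 50, -31, 31, 18] -> smallest is -31
  Remaining [2, 34, 50, 31, 18] -> smallest is 2
  Remaining [34, 50, 31, 18] -> smallest is 18
  Remaining [34, 50, 31] -> smallest is 31
  Remaining [34, 50] -> smallest is 34
  Remaining [50] -> smallest is 50
Collecting the picks in order gives the sorted list.
Final answer: [-31, 2, 18, 31, 34, 50]


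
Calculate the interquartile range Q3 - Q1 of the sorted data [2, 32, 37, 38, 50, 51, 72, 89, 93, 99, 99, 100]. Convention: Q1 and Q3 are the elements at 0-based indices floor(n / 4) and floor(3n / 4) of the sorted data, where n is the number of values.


The data has n = 12 elements.
Q1 index = floor(12 / 4) = floor(3) = 3; Q3 index = floor(3 * 12 / 4) = floor(9) = 9
Q1 = element at index 3 = 38
Q3 = element at index 9 = 99
IQR = 99 - 38 = 61
Final answer: 61


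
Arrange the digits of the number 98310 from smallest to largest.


The number 98310 has digits: 9, 8, 3, 1, 0
Sorted: 0, 1, 3, 8, 9
Joining the sorted digits gives the result.
Final answer: 01389


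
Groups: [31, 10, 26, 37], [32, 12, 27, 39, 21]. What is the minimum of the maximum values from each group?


Find max of each group:
  Group 1: [31, 10, 26, 37] -> max = 37
  Group 2: [32, 12, 27, 39, 21] -> max = 39
Maxes: [37, 39]
Minimum of maxes = 37
Final answer: 37


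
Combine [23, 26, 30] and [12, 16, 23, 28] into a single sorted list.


List A: [23, 26, 30]
List B: [12, 16, 23, 28]
Repeatedly compare the front elements and take the smaller:
  23 vs 12 -> take 12
  23 vs 16 -> take 16
  23 vs 23 -> take 23
  26 vs 23 -> take 23
  26 vs 28 -> take 26
  30 vs 28 -> take 28
  B is exhausted; append the rest of A: [30]
Final answer: [12, 16, 23, 23, 26, 28, 30]


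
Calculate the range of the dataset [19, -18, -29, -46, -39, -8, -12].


Maximum value: 19
Minimum value: -46
Range = 19 - (-46) = 65
Final answer: 65


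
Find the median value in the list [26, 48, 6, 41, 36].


First, sort the list: [6, 26, 36, 41, 48]
The list has 5 elements (odd count).
The middle index is 2 (0-based), and the element there is 36.
Final answer: 36


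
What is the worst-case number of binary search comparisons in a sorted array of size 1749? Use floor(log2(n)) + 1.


Binary search halves the search space each step.
Maximum comparisons = floor(log2(1749)) + 1
log2(1749) = 10.7723
floor(log2(1749)) = 10, so 10 + 1 = 11
Final answer: 11


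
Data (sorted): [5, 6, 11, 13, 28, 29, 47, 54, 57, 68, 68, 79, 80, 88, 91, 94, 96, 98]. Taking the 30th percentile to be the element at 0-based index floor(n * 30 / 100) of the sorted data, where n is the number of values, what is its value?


The dataset has n = 18 elements.
Index = floor(18 * 30 / 100) = floor(540 / 100) = floor(5.4) = 5
Counting from index 0 in the sorted data, the element at index 5 is 29.
Final answer: 29


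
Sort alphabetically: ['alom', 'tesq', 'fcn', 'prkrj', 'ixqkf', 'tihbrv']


Compare strings character by character (the first differing letter decides):
  'alom' < 'fcn' since 'a' < 'f' at position 1
  'fcn' < 'ixqkf' since 'f' < 'i' at position 1
  'ixqkf' < 'prkrj' since 'i' < 'p' at position 1
  'prkrj' < 'tesq' since 'p' < 't' at position 1
  'tesq' < 'tihbrv' since 'e' < 'i' at position 2
Chaining these comparisons gives the alphabetical order.
Final answer: ['alom', 'fcn', 'ixqkf', 'prkrj', 'tesq', 'tihbrv']


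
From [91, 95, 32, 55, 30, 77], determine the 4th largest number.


Sort descending: [95, 91, 77, 55, 32, 30]
The 4th element (1-indexed) is at index 3.
Value = 55
Final answer: 55


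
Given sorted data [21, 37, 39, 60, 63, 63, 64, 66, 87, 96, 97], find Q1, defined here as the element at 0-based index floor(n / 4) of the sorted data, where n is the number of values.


The list has n = 11 elements.
Q1 index = floor(11 / 4) = floor(2.75) = 2
Counting from index 0 in the sorted data, the element at index 2 is 39.
Final answer: 39


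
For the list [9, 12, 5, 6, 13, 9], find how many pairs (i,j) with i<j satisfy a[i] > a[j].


For each element, count the later elements that are smaller than it:
  9 (index 0): smaller elements after it = [5, 6] -> 2
  12 (index 1): smaller elements after it = [5, 6, 9] -> 3
  5 (index 2): smaller elements after it = [] -> 0
  6 (index 3): smaller elements after it = [] -> 0
  13 (index 4): smaller elements after it = [9] -> 1
Total inversions = 2 + 3 + 0 + 0 + 1 = 6
Final answer: 6
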